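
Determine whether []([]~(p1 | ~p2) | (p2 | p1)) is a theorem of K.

Invalid (countermodel exists)

Tableau for the negation ~[]([]~(p1 | ~p2) | (p2 | p1)):
1. ~[]([]~(p1 | ~p2) | (p2 | p1)), u
2. ~([]~(p1 | ~p2) | (p2 | p1)), v
3. ~[]~(p1 | ~p2), v
4. ~(p2 | p1), v
5. ~p2, v
6. ~p1, v
7. p1 | ~p2, w
8. ~p2, w
Accessibility: uRv, vRw
The negation has an open branch (countermodel exists).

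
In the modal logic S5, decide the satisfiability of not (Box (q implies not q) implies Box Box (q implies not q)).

1. not (Box (q implies not q) implies Box Box (q implies not q)), w0
2. Box (q implies not q), w0
3. not Box Box (q implies not q), w0
4. q implies not q, w0
5. not q, w0
6. not Box (q implies not q), w1
7. q implies not q, w1
8. not q, w1
9. not (q implies not q), w2
10. q, w2
11. q implies not q, w2
12. not q, w2
Accessibility: w0Rw0, w0Rw1, w0Rw2, w1Rw0, w1Rw1, w1Rw2, w2Rw0, w2Rw1, w2Rw2
Branch closes: q and not q both at w2.
All branches of the tableau close; one closing branch shown above.

No, unsatisfiable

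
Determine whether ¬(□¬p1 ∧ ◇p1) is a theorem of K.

Tableau for the negation □¬p1 ∧ ◇p1:
1. □¬p1 ∧ ◇p1, u
2. □¬p1, u
3. ◇p1, u
4. p1, v
5. ¬p1, v
Accessibility: uRv
Branch closes: p1 and ¬p1 both at v.
All branches of the negation close; one closing branch shown above.

Valid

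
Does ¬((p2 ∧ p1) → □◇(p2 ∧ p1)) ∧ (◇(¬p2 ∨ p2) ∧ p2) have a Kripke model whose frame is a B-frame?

Unsatisfiable

1. ¬((p2 ∧ p1) → □◇(p2 ∧ p1)) ∧ (◇(¬p2 ∨ p2) ∧ p2), 0
2. ¬((p2 ∧ p1) → □◇(p2 ∧ p1)), 0   [∧-rule on 1]
3. ◇(¬p2 ∨ p2) ∧ p2, 0   [∧-rule on 1]
4. p2 ∧ p1, 0   [¬→-rule on 2]
5. ¬□◇(p2 ∧ p1), 0   [¬→-rule on 2]
6. ◇(¬p2 ∨ p2), 0   [∧-rule on 3]
7. p2, 0   [∧-rule on 3]
8. p1, 0   [∧-rule on 4]
9. ¬◇(p2 ∧ p1), 1   [¬□-rule on 5: fresh world 1, 0R1]
10. ¬(p2 ∧ p1), 0   [¬◇-rule on 9 via 1R0]
11. ¬(p2 ∧ p1), 1   [¬◇-rule on 9 via 1R1]
12. ¬p1, 0   [¬∧-rule on 10 (branches; this branch)]
Accessibility: 0R0, 0R1, 1R0, 1R1
Branch closes: p1 and ¬p1 both at 0.
(One branch shown.) All branches close.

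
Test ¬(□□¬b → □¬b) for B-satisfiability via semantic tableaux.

1. ¬(□□¬b → □¬b), 0
2. □□¬b, 0
3. ¬□¬b, 0
4. □¬b, 0
5. ¬b, 0
6. b, 1
7. □¬b, 1
8. ¬b, 1
Accessibility: 0R0, 0R1, 1R0, 1R1
Branch closes: b and ¬b both at 1.
All branches of the tableau close; one closing branch shown above.

No, unsatisfiable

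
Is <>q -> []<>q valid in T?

No, not valid

Tableau for the negation ~(<>q -> []<>q):
1. ~(<>q -> []<>q), u
2. <>q, u
3. ~[]<>q, u
4. q, v
5. ~<>q, w
6. ~q, w
Accessibility: uRu, uRv, uRw, vRv, wRw
The negation has an open branch (countermodel exists).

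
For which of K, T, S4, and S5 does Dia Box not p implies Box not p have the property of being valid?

S4-tableau for the negation not (Dia Box not p implies Box not p):
1. not (Dia Box not p implies Box not p), 0
2. Dia Box not p, 0
3. not Box not p, 0
4. Box not p, 1
5. not p, 1
6. p, 2
Accessibility: 0R0, 0R1, 0R2, 1R1, 2R2
Complete open branch: countermodel on an S4-frame, so not valid in S4, nor in K, T (the same frame is also a K-frame and a T-frame).
S5-tableau for the negation not (Dia Box not p implies Box not p):
1. not (Dia Box not p implies Box not p), 0
2. Dia Box not p, 0
3. not Box not p, 0
4. Box not p, 1
5. not p, 0
6. not p, 1
7. p, 2
8. not p, 2
Accessibility: 0R0, 0R1, 0R2, 1R0, 1R1, 1R2, 2R0, 2R1, 2R2
Branch closes: p and not p both at 2.
Every branch closes (one shown): valid in S5.

S5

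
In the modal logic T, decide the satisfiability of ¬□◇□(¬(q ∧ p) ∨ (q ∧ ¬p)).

1. ¬□◇□(¬(q ∧ p) ∨ (q ∧ ¬p)), 0
2. ¬◇□(¬(q ∧ p) ∨ (q ∧ ¬p)), 1   [¬□-rule on 1: fresh world 1, 0R1]
3. ¬□(¬(q ∧ p) ∨ (q ∧ ¬p)), 1   [¬◇-rule on 2 via 1R1]
4. ¬(¬(q ∧ p) ∨ (q ∧ ¬p)), 2   [¬□-rule on 3: fresh world 2, 1R2]
5. q ∧ p, 2   [¬∨-rule on 4]
6. ¬(q ∧ ¬p), 2   [¬∨-rule on 4]
7. q, 2   [∧-rule on 5]
8. p, 2   [∧-rule on 5]
9. ¬□(¬(q ∧ p) ∨ (q ∧ ¬p)), 2   [¬◇-rule on 2 via 1R2]
10. ¬(¬(q ∧ p) ∨ (q ∧ ¬p)), 3   [¬□-rule on 9: fresh world 3, 2R3]
11. q ∧ p, 3   [¬∨-rule on 10]
12. ¬(q ∧ ¬p), 3   [¬∨-rule on 10]
13. q, 3   [∧-rule on 11]
14. p, 3   [∧-rule on 11]
Accessibility: 0R0, 0R1, 1R1, 1R2, 2R2, 2R3, 3R3

Yes, satisfiable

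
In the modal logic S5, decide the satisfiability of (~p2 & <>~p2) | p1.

1. (~p2 & <>~p2) | p1, w0
2. p1, w0   [|-rule on 1 (branches; this branch)]
Accessibility: w0Rw0

Satisfiable (open branch found)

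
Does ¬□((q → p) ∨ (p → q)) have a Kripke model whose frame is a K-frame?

1. ¬□((q → p) ∨ (p → q)), w0
2. ¬((q → p) ∨ (p → q)), w1   [¬□-rule on 1: fresh world w1, w0Rw1]
3. ¬(q → p), w1   [¬∨-rule on 2]
4. ¬(p → q), w1   [¬∨-rule on 2]
5. q, w1   [¬→-rule on 3]
6. ¬p, w1   [¬→-rule on 3]
7. p, w1   [¬→-rule on 4]
8. ¬q, w1   [¬→-rule on 4]
Accessibility: w0Rw1
Branch closes: p and ¬p both at w1.
Every branch closes; the branch above is one of them.

No, unsatisfiable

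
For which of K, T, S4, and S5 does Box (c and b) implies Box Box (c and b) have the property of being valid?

S4, S5

T-tableau for the negation not (Box (c and b) implies Box Box (c and b)):
1. not (Box (c and b) implies Box Box (c and b)), 0
2. Box (c and b), 0   [neg-implies-rule on 1]
3. not Box Box (c and b), 0   [neg-implies-rule on 1]
4. c and b, 0   [Box-rule on 2 via 0R0]
5. c, 0   [and-rule on 4]
6. b, 0   [and-rule on 4]
7. not Box (c and b), 1   [neg-Box-rule on 3: fresh world 1, 0R1]
8. c and b, 1   [Box-rule on 2 via 0R1]
9. c, 1   [and-rule on 8]
10. b, 1   [and-rule on 8]
11. not (c and b), 2   [neg-Box-rule on 7: fresh world 2, 1R2]
12. not b, 2   [neg-and-rule on 11 (branches; this branch)]
Accessibility: 0R0, 0R1, 1R1, 1R2, 2R2
Complete open branch: countermodel on a T-frame, so not valid in T, nor in K (the same frame is also a K-frame).
S4-tableau for the negation not (Box (c and b) implies Box Box (c and b)):
1. not (Box (c and b) implies Box Box (c and b)), 0
2. Box (c and b), 0   [neg-implies-rule on 1]
3. not Box Box (c and b), 0   [neg-implies-rule on 1]
4. c and b, 0   [Box-rule on 2 via 0R0]
5. c, 0   [and-rule on 4]
6. b, 0   [and-rule on 4]
7. not Box (c and b), 1   [neg-Box-rule on 3: fresh world 1, 0R1]
8. c and b, 1   [Box-rule on 2 via 0R1]
9. c, 1   [and-rule on 8]
10. b, 1   [and-rule on 8]
11. not (c and b), 2   [neg-Box-rule on 7: fresh world 2, 1R2]
12. c and b, 2   [Box-rule on 2 via 0R2]
13. c, 2   [and-rule on 12]
14. b, 2   [and-rule on 12]
15. not b, 2   [neg-and-rule on 11 (branches; this branch)]
Accessibility: 0R0, 0R1, 0R2, 1R1, 1R2, 2R2
Branch closes: b and not b both at 2.
Every branch closes (one shown): valid in S4, hence also in S5 (every theorem of S4 is a theorem of S5).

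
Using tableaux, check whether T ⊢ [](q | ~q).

Tableau for the negation ~[](q | ~q):
1. ~[](q | ~q), w0
2. ~(q | ~q), w1
3. ~q, w1
4. q, w1
Accessibility: w0Rw0, w0Rw1, w1Rw1
Branch closes: q and ~q both at w1.
Every branch of the negation's tableau closes; the branch above is one of them.

Yes, valid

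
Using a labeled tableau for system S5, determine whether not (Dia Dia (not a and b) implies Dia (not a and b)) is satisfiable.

No, unsatisfiable

1. not (Dia Dia (not a and b) implies Dia (not a and b)), w0
2. Dia Dia (not a and b), w0
3. not Dia (not a and b), w0
4. not (not a and b), w0
5. not b, w0
6. Dia (not a and b), w1
7. not (not a and b), w1
8. not b, w1
9. not a and b, w2
10. not a, w2
11. b, w2
12. not (not a and b), w2
13. not b, w2
Accessibility: w0Rw0, w0Rw1, w0Rw2, w1Rw0, w1Rw1, w1Rw2, w2Rw0, w2Rw1, w2Rw2
Branch closes: b and not b both at w2.
(One branch shown.) All branches close.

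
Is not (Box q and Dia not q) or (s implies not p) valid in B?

Tableau for the negation not (not (Box q and Dia not q) or (s implies not p)):
1. not (not (Box q and Dia not q) or (s implies not p)), w0
2. Box q and Dia not q, w0   [neg-or-rule on 1]
3. not (s implies not p), w0   [neg-or-rule on 1]
4. Box q, w0   [and-rule on 2]
5. Dia not q, w0   [and-rule on 2]
6. s, w0   [neg-implies-rule on 3]
7. p, w0   [neg-implies-rule on 3]
8. q, w0   [Box-rule on 4 via w0Rw0]
9. not q, w1   [Dia-rule on 5: fresh world w1, w0Rw1]
10. q, w1   [Box-rule on 4 via w0Rw1]
Accessibility: w0Rw0, w0Rw1, w1Rw0, w1Rw1
Branch closes: q and not q both at w1.
All branches of the negation close; one closing branch shown above.

Valid in B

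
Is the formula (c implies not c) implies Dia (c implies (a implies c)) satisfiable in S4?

Satisfiable (open branch found)

1. (c implies not c) implies Dia (c implies (a implies c)), w0
2. Dia (c implies (a implies c)), w0
3. c implies (a implies c), w1
4. a implies c, w1
5. c, w1
Accessibility: w0Rw0, w0Rw1, w1Rw1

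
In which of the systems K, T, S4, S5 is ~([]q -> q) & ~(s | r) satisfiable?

K-tableau for the formula:
1. ~([]q -> q) & ~(s | r), w0
2. ~([]q -> q), w0   [&-rule on 1]
3. ~(s | r), w0   [&-rule on 1]
4. []q, w0   [~->-rule on 2]
5. ~q, w0   [~->-rule on 2]
6. ~s, w0   [~|-rule on 3]
7. ~r, w0   [~|-rule on 3]
Complete open branch: satisfiable in K.
T-tableau for the formula:
1. ~([]q -> q) & ~(s | r), w0
2. ~([]q -> q), w0   [&-rule on 1]
3. ~(s | r), w0   [&-rule on 1]
4. []q, w0   [~->-rule on 2]
5. ~q, w0   [~->-rule on 2]
6. ~s, w0   [~|-rule on 3]
7. ~r, w0   [~|-rule on 3]
8. q, w0   [[]-rule on 4 via w0Rw0]
Accessibility: w0Rw0
Branch closes: q and ~q both at w0.
Every branch closes (one shown): unsatisfiable in T, hence also in S4, S5 (every S4/S5-frame is a T-frame).

K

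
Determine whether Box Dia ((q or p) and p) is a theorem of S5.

Tableau for the negation not Box Dia ((q or p) and p):
1. not Box Dia ((q or p) and p), 0
2. not Dia ((q or p) and p), 1   [neg-Box-rule on 1: fresh world 1, 0R1]
3. not ((q or p) and p), 0   [neg-Dia-rule on 2 via 1R0]
4. not ((q or p) and p), 1   [neg-Dia-rule on 2 via 1R1]
5. not p, 0   [neg-and-rule on 3 (branches; this branch)]
6. not p, 1   [neg-and-rule on 4 (branches; this branch)]
Accessibility: 0R0, 0R1, 1R0, 1R1
The negation has an open branch (countermodel exists).

No, not valid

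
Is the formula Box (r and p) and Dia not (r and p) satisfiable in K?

Unsatisfiable

1. Box (r and p) and Dia not (r and p), 0
2. Box (r and p), 0   [and-rule on 1]
3. Dia not (r and p), 0   [and-rule on 1]
4. not (r and p), 1   [Dia-rule on 3: fresh world 1, 0R1]
5. r and p, 1   [Box-rule on 2 via 0R1]
6. r, 1   [and-rule on 5]
7. p, 1   [and-rule on 5]
8. not p, 1   [neg-and-rule on 4 (branches; this branch)]
Accessibility: 0R1
Branch closes: p and not p both at 1.
(One branch shown.) All branches close.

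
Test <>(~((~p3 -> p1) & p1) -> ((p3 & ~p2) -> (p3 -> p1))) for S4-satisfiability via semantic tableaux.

Satisfiable

1. <>(~((~p3 -> p1) & p1) -> ((p3 & ~p2) -> (p3 -> p1))), w0
2. ~((~p3 -> p1) & p1) -> ((p3 & ~p2) -> (p3 -> p1)), w1   [<>-rule on 1: fresh world w1, w0Rw1]
3. (p3 & ~p2) -> (p3 -> p1), w1   [->-rule on 2 (branches; this branch)]
4. p3 -> p1, w1   [->-rule on 3 (branches; this branch)]
5. p1, w1   [->-rule on 4 (branches; this branch)]
Accessibility: w0Rw0, w0Rw1, w1Rw1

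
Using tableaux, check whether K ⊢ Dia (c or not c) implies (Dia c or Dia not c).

Tableau for the negation not (Dia (c or not c) implies (Dia c or Dia not c)):
1. not (Dia (c or not c) implies (Dia c or Dia not c)), u
2. Dia (c or not c), u   [neg-implies-rule on 1]
3. not (Dia c or Dia not c), u   [neg-implies-rule on 1]
4. not Dia c, u   [neg-or-rule on 3]
5. not Dia not c, u   [neg-or-rule on 3]
6. c or not c, v   [Dia-rule on 2: fresh world v, uRv]
7. not c, v   [neg-Dia-rule on 4 via uRv]
8. c, v   [neg-Dia-rule on 5 via uRv]
Accessibility: uRv
Branch closes: c and not c both at v.
All branches of the negation close; one closing branch shown above.

Valid in K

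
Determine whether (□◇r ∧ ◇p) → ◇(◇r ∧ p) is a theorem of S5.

Tableau for the negation ¬((□◇r ∧ ◇p) → ◇(◇r ∧ p)):
1. ¬((□◇r ∧ ◇p) → ◇(◇r ∧ p)), w0
2. □◇r ∧ ◇p, w0
3. ¬◇(◇r ∧ p), w0
4. □◇r, w0
5. ◇p, w0
6. ¬(◇r ∧ p), w0
7. ◇r, w0
8. ¬p, w0
9. p, w1
10. ¬(◇r ∧ p), w1
11. ◇r, w1
12. ¬◇r, w1
13. ¬r, w0
14. ¬r, w1
15. r, w2
16. ¬(◇r ∧ p), w2
17. ◇r, w2
18. ¬r, w2
Accessibility: w0Rw0, w0Rw1, w0Rw2, w1Rw0, w1Rw1, w1Rw2, w2Rw0, w2Rw1, w2Rw2
Branch closes: r and ¬r both at w2.
Every branch of the negation's tableau closes; the branch above is one of them.

Valid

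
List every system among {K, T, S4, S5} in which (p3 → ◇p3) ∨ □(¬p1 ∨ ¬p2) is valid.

K-tableau for the negation ¬((p3 → ◇p3) ∨ □(¬p1 ∨ ¬p2)):
1. ¬((p3 → ◇p3) ∨ □(¬p1 ∨ ¬p2)), u
2. ¬(p3 → ◇p3), u
3. ¬□(¬p1 ∨ ¬p2), u
4. p3, u
5. ¬◇p3, u
6. ¬(¬p1 ∨ ¬p2), v
7. p1, v
8. p2, v
9. ¬p3, v
Accessibility: uRv
Complete open branch: countermodel on a K-frame, so not valid in K.
T-tableau for the negation ¬((p3 → ◇p3) ∨ □(¬p1 ∨ ¬p2)):
1. ¬((p3 → ◇p3) ∨ □(¬p1 ∨ ¬p2)), u
2. ¬(p3 → ◇p3), u
3. ¬□(¬p1 ∨ ¬p2), u
4. p3, u
5. ¬◇p3, u
6. ¬p3, u
Accessibility: uRu
Branch closes: p3 and ¬p3 both at u.
Every branch closes (one shown): valid in T, hence also in S4, S5 (every theorem of T is a theorem of S4 and S5).

T, S4, S5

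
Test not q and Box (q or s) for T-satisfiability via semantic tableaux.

Yes, satisfiable

1. not q and Box (q or s), u
2. not q, u
3. Box (q or s), u
4. q or s, u
5. s, u
Accessibility: uRu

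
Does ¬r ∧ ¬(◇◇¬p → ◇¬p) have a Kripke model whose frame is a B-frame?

Yes, satisfiable

1. ¬r ∧ ¬(◇◇¬p → ◇¬p), 0
2. ¬r, 0   [∧-rule on 1]
3. ¬(◇◇¬p → ◇¬p), 0   [∧-rule on 1]
4. ◇◇¬p, 0   [¬→-rule on 3]
5. ¬◇¬p, 0   [¬→-rule on 3]
6. p, 0   [¬◇-rule on 5 via 0R0]
7. ◇¬p, 1   [◇-rule on 4: fresh world 1, 0R1]
8. p, 1   [¬◇-rule on 5 via 0R1]
9. ¬p, 2   [◇-rule on 7: fresh world 2, 1R2]
Accessibility: 0R0, 0R1, 1R0, 1R1, 1R2, 2R1, 2R2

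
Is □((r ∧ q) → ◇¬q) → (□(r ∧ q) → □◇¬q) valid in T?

Tableau for the negation ¬(□((r ∧ q) → ◇¬q) → (□(r ∧ q) → □◇¬q)):
1. ¬(□((r ∧ q) → ◇¬q) → (□(r ∧ q) → □◇¬q)), w0
2. □((r ∧ q) → ◇¬q), w0
3. ¬(□(r ∧ q) → □◇¬q), w0
4. □(r ∧ q), w0
5. ¬□◇¬q, w0
6. (r ∧ q) → ◇¬q, w0
7. r ∧ q, w0
8. r, w0
9. q, w0
10. ◇¬q, w0
11. ¬◇¬q, w1
12. (r ∧ q) → ◇¬q, w1
13. r ∧ q, w1
14. r, w1
15. q, w1
16. ◇¬q, w1
17. ¬q, w2
18. (r ∧ q) → ◇¬q, w2
19. r ∧ q, w2
20. r, w2
21. q, w2
Accessibility: w0Rw0, w0Rw1, w0Rw2, w1Rw1, w2Rw2
Branch closes: q and ¬q both at w2.
All branches of the negation close; one closing branch shown above.

Yes, valid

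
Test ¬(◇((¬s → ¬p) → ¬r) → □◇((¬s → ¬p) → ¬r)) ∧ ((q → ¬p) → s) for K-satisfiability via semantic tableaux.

Yes, satisfiable

1. ¬(◇((¬s → ¬p) → ¬r) → □◇((¬s → ¬p) → ¬r)) ∧ ((q → ¬p) → s), w0
2. ¬(◇((¬s → ¬p) → ¬r) → □◇((¬s → ¬p) → ¬r)), w0
3. (q → ¬p) → s, w0
4. ◇((¬s → ¬p) → ¬r), w0
5. ¬□◇((¬s → ¬p) → ¬r), w0
6. s, w0
7. (¬s → ¬p) → ¬r, w1
8. ¬r, w1
9. ¬◇((¬s → ¬p) → ¬r), w2
Accessibility: w0Rw1, w0Rw2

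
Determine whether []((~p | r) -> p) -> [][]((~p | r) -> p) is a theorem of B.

Tableau for the negation ~([]((~p | r) -> p) -> [][]((~p | r) -> p)):
1. ~([]((~p | r) -> p) -> [][]((~p | r) -> p)), w0
2. []((~p | r) -> p), w0
3. ~[][]((~p | r) -> p), w0
4. (~p | r) -> p, w0
5. p, w0
6. ~[]((~p | r) -> p), w1
7. (~p | r) -> p, w1
8. p, w1
9. ~((~p | r) -> p), w2
10. ~p | r, w2
11. ~p, w2
12. r, w2
Accessibility: w0Rw0, w0Rw1, w1Rw0, w1Rw1, w1Rw2, w2Rw1, w2Rw2
The negation has an open branch (countermodel exists).

Not valid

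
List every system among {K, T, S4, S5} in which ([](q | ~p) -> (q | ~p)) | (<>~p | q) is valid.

T-tableau for the negation ~(([](q | ~p) -> (q | ~p)) | (<>~p | q)):
1. ~(([](q | ~p) -> (q | ~p)) | (<>~p | q)), 0
2. ~([](q | ~p) -> (q | ~p)), 0
3. ~(<>~p | q), 0
4. [](q | ~p), 0
5. ~(q | ~p), 0
6. ~<>~p, 0
7. ~q, 0
8. p, 0
9. q | ~p, 0
10. ~p, 0
Accessibility: 0R0
Branch closes: p and ~p both at 0.
Every branch closes (one shown): valid in T, hence also in S4, S5 (every theorem of T is a theorem of S4 and S5).
K-tableau for the negation ~(([](q | ~p) -> (q | ~p)) | (<>~p | q)):
1. ~(([](q | ~p) -> (q | ~p)) | (<>~p | q)), 0
2. ~([](q | ~p) -> (q | ~p)), 0
3. ~(<>~p | q), 0
4. [](q | ~p), 0
5. ~(q | ~p), 0
6. ~<>~p, 0
7. ~q, 0
8. p, 0
Complete open branch: countermodel on a K-frame, so not valid in K.

T, S4, S5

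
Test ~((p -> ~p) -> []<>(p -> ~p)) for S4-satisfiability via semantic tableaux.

1. ~((p -> ~p) -> []<>(p -> ~p)), u
2. p -> ~p, u
3. ~[]<>(p -> ~p), u
4. ~p, u
5. ~<>(p -> ~p), v
6. ~(p -> ~p), v
7. p, v
Accessibility: uRu, uRv, vRv

Satisfiable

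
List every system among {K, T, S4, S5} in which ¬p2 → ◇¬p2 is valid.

T, S4, S5

T-tableau for the negation ¬(¬p2 → ◇¬p2):
1. ¬(¬p2 → ◇¬p2), u
2. ¬p2, u
3. ¬◇¬p2, u
4. p2, u
Accessibility: uRu
Branch closes: p2 and ¬p2 both at u.
Every branch closes (one shown): valid in T, hence also in S4, S5 (every theorem of T is a theorem of S4 and S5).
K-tableau for the negation ¬(¬p2 → ◇¬p2):
1. ¬(¬p2 → ◇¬p2), u
2. ¬p2, u
3. ¬◇¬p2, u
Complete open branch: countermodel on a K-frame, so not valid in K.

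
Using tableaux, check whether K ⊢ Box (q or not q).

Valid

Tableau for the negation not Box (q or not q):
1. not Box (q or not q), u
2. not (q or not q), v
3. not q, v
4. q, v
Accessibility: uRv
Branch closes: q and not q both at v.
Every branch of the negation's tableau closes; the branch above is one of them.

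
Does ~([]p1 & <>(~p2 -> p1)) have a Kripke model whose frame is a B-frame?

1. ~([]p1 & <>(~p2 -> p1)), u
2. ~<>(~p2 -> p1), u
3. ~(~p2 -> p1), u
4. ~p2, u
5. ~p1, u
Accessibility: uRu

Satisfiable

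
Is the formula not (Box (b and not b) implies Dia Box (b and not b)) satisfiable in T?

1. not (Box (b and not b) implies Dia Box (b and not b)), u
2. Box (b and not b), u
3. not Dia Box (b and not b), u
4. b and not b, u
5. b, u
6. not b, u
Accessibility: uRu
Branch closes: b and not b both at u.
All branches of the tableau close; one closing branch shown above.

No, unsatisfiable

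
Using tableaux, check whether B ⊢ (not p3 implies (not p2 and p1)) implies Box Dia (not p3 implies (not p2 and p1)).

Valid

Tableau for the negation not ((not p3 implies (not p2 and p1)) implies Box Dia (not p3 implies (not p2 and p1))):
1. not ((not p3 implies (not p2 and p1)) implies Box Dia (not p3 implies (not p2 and p1))), 0
2. not p3 implies (not p2 and p1), 0
3. not Box Dia (not p3 implies (not p2 and p1)), 0
4. not p2 and p1, 0
5. not p2, 0
6. p1, 0
7. not Dia (not p3 implies (not p2 and p1)), 1
8. not (not p3 implies (not p2 and p1)), 0
9. not p3, 0
10. not (not p2 and p1), 0
11. not (not p3 implies (not p2 and p1)), 1
12. not p3, 1
13. not (not p2 and p1), 1
14. not p1, 0
Accessibility: 0R0, 0R1, 1R0, 1R1
Branch closes: p1 and not p1 both at 0.
All branches of the negation close; one closing branch shown above.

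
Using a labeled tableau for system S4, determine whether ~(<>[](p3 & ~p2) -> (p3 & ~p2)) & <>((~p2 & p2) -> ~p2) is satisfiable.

1. ~(<>[](p3 & ~p2) -> (p3 & ~p2)) & <>((~p2 & p2) -> ~p2), w0
2. ~(<>[](p3 & ~p2) -> (p3 & ~p2)), w0   [&-rule on 1]
3. <>((~p2 & p2) -> ~p2), w0   [&-rule on 1]
4. <>[](p3 & ~p2), w0   [~->-rule on 2]
5. ~(p3 & ~p2), w0   [~->-rule on 2]
6. p2, w0   [~&-rule on 5 (branches; this branch)]
7. (~p2 & p2) -> ~p2, w1   [<>-rule on 3: fresh world w1, w0Rw1]
8. ~p2, w1   [->-rule on 7 (branches; this branch)]
9. [](p3 & ~p2), w2   [<>-rule on 4: fresh world w2, w0Rw2]
10. p3 & ~p2, w2   [[]-rule on 9 via w2Rw2]
11. p3, w2   [&-rule on 10]
12. ~p2, w2   [&-rule on 10]
Accessibility: w0Rw0, w0Rw1, w0Rw2, w1Rw1, w2Rw2

Satisfiable (open branch found)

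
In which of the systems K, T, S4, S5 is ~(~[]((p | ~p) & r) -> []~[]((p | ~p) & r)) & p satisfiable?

K, T, S4

S4-tableau for the formula:
1. ~(~[]((p | ~p) & r) -> []~[]((p | ~p) & r)) & p, u
2. ~(~[]((p | ~p) & r) -> []~[]((p | ~p) & r)), u
3. p, u
4. ~[]((p | ~p) & r), u
5. ~[]~[]((p | ~p) & r), u
6. ~((p | ~p) & r), v
7. ~r, v
8. []((p | ~p) & r), w
9. (p | ~p) & r, w
10. p | ~p, w
11. r, w
12. ~p, w
Accessibility: uRu, uRv, uRw, vRv, wRw
Complete open branch: satisfiable in S4, hence also in K, T (this S4-model is also a K-model and a T-model).
S5-tableau for the formula:
1. ~(~[]((p | ~p) & r) -> []~[]((p | ~p) & r)) & p, u
2. ~(~[]((p | ~p) & r) -> []~[]((p | ~p) & r)), u
3. p, u
4. ~[]((p | ~p) & r), u
5. ~[]~[]((p | ~p) & r), u
6. ~((p | ~p) & r), v
7. ~r, v
8. []((p | ~p) & r), w
9. (p | ~p) & r, u
10. p | ~p, u
11. r, u
12. (p | ~p) & r, v
13. p | ~p, v
14. r, v
Accessibility: uRu, uRv, uRw, vRu, vRv, vRw, wRu, wRv, wRw
Branch closes: r and ~r both at v.
Every branch closes (one shown): unsatisfiable in S5.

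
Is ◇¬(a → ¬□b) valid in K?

Not valid

Tableau for the negation ¬◇¬(a → ¬□b):
1. ¬◇¬(a → ¬□b), u
The negation has an open branch (countermodel exists).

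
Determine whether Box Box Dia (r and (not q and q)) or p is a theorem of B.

Tableau for the negation not (Box Box Dia (r and (not q and q)) or p):
1. not (Box Box Dia (r and (not q and q)) or p), w0
2. not Box Box Dia (r and (not q and q)), w0
3. not p, w0
4. not Box Dia (r and (not q and q)), w1
5. not Dia (r and (not q and q)), w2
6. not (r and (not q and q)), w1
7. not (r and (not q and q)), w2
8. not (not q and q), w1
9. not (not q and q), w2
10. not q, w1
11. not q, w2
Accessibility: w0Rw0, w0Rw1, w1Rw0, w1Rw1, w1Rw2, w2Rw1, w2Rw2
The negation has an open branch (countermodel exists).

No, not valid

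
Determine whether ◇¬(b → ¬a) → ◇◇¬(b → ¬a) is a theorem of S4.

Valid in S4

Tableau for the negation ¬(◇¬(b → ¬a) → ◇◇¬(b → ¬a)):
1. ¬(◇¬(b → ¬a) → ◇◇¬(b → ¬a)), 0
2. ◇¬(b → ¬a), 0   [¬→-rule on 1]
3. ¬◇◇¬(b → ¬a), 0   [¬→-rule on 1]
4. ¬◇¬(b → ¬a), 0   [¬◇-rule on 3 via 0R0]
5. b → ¬a, 0   [¬◇-rule on 4 via 0R0]
6. ¬a, 0   [→-rule on 5 (branches; this branch)]
7. ¬(b → ¬a), 1   [◇-rule on 2: fresh world 1, 0R1]
8. b, 1   [¬→-rule on 7]
9. a, 1   [¬→-rule on 7]
10. ¬◇¬(b → ¬a), 1   [¬◇-rule on 3 via 0R1]
11. b → ¬a, 1   [¬◇-rule on 4 via 0R1]
12. ¬a, 1   [→-rule on 11 (branches; this branch)]
Accessibility: 0R0, 0R1, 1R1
Branch closes: a and ¬a both at 1.
Every branch of the negation's tableau closes; the branch above is one of them.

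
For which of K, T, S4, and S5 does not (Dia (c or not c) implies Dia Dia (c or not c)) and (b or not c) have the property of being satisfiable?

K

K-tableau for the formula:
1. not (Dia (c or not c) implies Dia Dia (c or not c)) and (b or not c), u
2. not (Dia (c or not c) implies Dia Dia (c or not c)), u   [and-rule on 1]
3. b or not c, u   [and-rule on 1]
4. Dia (c or not c), u   [neg-implies-rule on 2]
5. not Dia Dia (c or not c), u   [neg-implies-rule on 2]
6. not c, u   [or-rule on 3 (branches; this branch)]
7. c or not c, v   [Dia-rule on 4: fresh world v, uRv]
8. not Dia (c or not c), v   [neg-Dia-rule on 5 via uRv]
9. not c, v   [or-rule on 7 (branches; this branch)]
Accessibility: uRv
Complete open branch: satisfiable in K.
T-tableau for the formula:
1. not (Dia (c or not c) implies Dia Dia (c or not c)) and (b or not c), u
2. not (Dia (c or not c) implies Dia Dia (c or not c)), u   [and-rule on 1]
3. b or not c, u   [and-rule on 1]
4. Dia (c or not c), u   [neg-implies-rule on 2]
5. not Dia Dia (c or not c), u   [neg-implies-rule on 2]
6. not Dia (c or not c), u   [neg-Dia-rule on 5 via uRu]
7. not (c or not c), u   [neg-Dia-rule on 6 via uRu]
8. not c, u   [neg-or-rule on 7]
9. c, u   [neg-or-rule on 7]
Accessibility: uRu
Branch closes: c and not c both at u.
Every branch closes (one shown): unsatisfiable in T, hence also in S4, S5 (every S4/S5-frame is a T-frame).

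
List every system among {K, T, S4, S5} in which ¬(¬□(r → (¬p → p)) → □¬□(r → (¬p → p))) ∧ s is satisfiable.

S5-tableau for the formula:
1. ¬(¬□(r → (¬p → p)) → □¬□(r → (¬p → p))) ∧ s, 0
2. ¬(¬□(r → (¬p → p)) → □¬□(r → (¬p → p))), 0
3. s, 0
4. ¬□(r → (¬p → p)), 0
5. ¬□¬□(r → (¬p → p)), 0
6. ¬(r → (¬p → p)), 1
7. r, 1
8. ¬(¬p → p), 1
9. ¬p, 1
10. □(r → (¬p → p)), 2
11. r → (¬p → p), 0
12. r → (¬p → p), 1
13. r → (¬p → p), 2
14. ¬p → p, 0
15. ¬p → p, 1
16. ¬p → p, 2
17. p, 0
18. p, 1
Accessibility: 0R0, 0R1, 0R2, 1R0, 1R1, 1R2, 2R0, 2R1, 2R2
Branch closes: p and ¬p both at 1.
Every branch closes (one shown): unsatisfiable in S5.
S4-tableau for the formula:
1. ¬(¬□(r → (¬p → p)) → □¬□(r → (¬p → p))) ∧ s, 0
2. ¬(¬□(r → (¬p → p)) → □¬□(r → (¬p → p))), 0
3. s, 0
4. ¬□(r → (¬p → p)), 0
5. ¬□¬□(r → (¬p → p)), 0
6. ¬(r → (¬p → p)), 1
7. r, 1
8. ¬(¬p → p), 1
9. ¬p, 1
10. □(r → (¬p → p)), 2
11. r → (¬p → p), 2
12. ¬p → p, 2
13. p, 2
Accessibility: 0R0, 0R1, 0R2, 1R1, 2R2
Complete open branch: satisfiable in S4, hence also in K, T (this S4-model is also a K-model and a T-model).

K, T, S4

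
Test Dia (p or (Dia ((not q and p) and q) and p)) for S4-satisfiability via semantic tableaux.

1. Dia (p or (Dia ((not q and p) and q) and p)), w0
2. p or (Dia ((not q and p) and q) and p), w1   [Dia-rule on 1: fresh world w1, w0Rw1]
3. p, w1   [or-rule on 2 (branches; this branch)]
Accessibility: w0Rw0, w0Rw1, w1Rw1

Satisfiable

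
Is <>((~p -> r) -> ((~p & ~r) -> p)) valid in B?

Valid

Tableau for the negation ~<>((~p -> r) -> ((~p & ~r) -> p)):
1. ~<>((~p -> r) -> ((~p & ~r) -> p)), u
2. ~((~p -> r) -> ((~p & ~r) -> p)), u
3. ~p -> r, u
4. ~((~p & ~r) -> p), u
5. ~p & ~r, u
6. ~p, u
7. ~r, u
8. r, u
Accessibility: uRu
Branch closes: r and ~r both at u.
Every branch of the negation's tableau closes; the branch above is one of them.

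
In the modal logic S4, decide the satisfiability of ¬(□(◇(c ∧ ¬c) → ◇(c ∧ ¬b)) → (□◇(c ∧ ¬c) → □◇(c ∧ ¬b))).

Unsatisfiable

1. ¬(□(◇(c ∧ ¬c) → ◇(c ∧ ¬b)) → (□◇(c ∧ ¬c) → □◇(c ∧ ¬b))), w0
2. □(◇(c ∧ ¬c) → ◇(c ∧ ¬b)), w0
3. ¬(□◇(c ∧ ¬c) → □◇(c ∧ ¬b)), w0
4. □◇(c ∧ ¬c), w0
5. ¬□◇(c ∧ ¬b), w0
6. ◇(c ∧ ¬c) → ◇(c ∧ ¬b), w0
7. ◇(c ∧ ¬c), w0
8. ¬◇(c ∧ ¬c), w0
9. ¬(c ∧ ¬c), w0
10. c, w0
11. ¬◇(c ∧ ¬b), w1
12. ◇(c ∧ ¬c) → ◇(c ∧ ¬b), w1
13. ◇(c ∧ ¬c), w1
14. ¬(c ∧ ¬c), w1
15. ¬(c ∧ ¬b), w1
16. ◇(c ∧ ¬b), w1
17. c, w1
18. b, w1
19. c ∧ ¬c, w2
20. c, w2
21. ¬c, w2
Accessibility: w0Rw0, w0Rw1, w0Rw2, w1Rw1, w2Rw2
Branch closes: c and ¬c both at w2.
All branches of the tableau close; one closing branch shown above.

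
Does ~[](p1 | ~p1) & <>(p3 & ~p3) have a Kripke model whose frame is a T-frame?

1. ~[](p1 | ~p1) & <>(p3 & ~p3), 0
2. ~[](p1 | ~p1), 0
3. <>(p3 & ~p3), 0
4. ~(p1 | ~p1), 1
5. ~p1, 1
6. p1, 1
Accessibility: 0R0, 0R1, 1R1
Branch closes: p1 and ~p1 both at 1.
(One branch shown.) All branches close.

Unsatisfiable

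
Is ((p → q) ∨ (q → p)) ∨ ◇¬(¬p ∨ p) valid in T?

Tableau for the negation ¬(((p → q) ∨ (q → p)) ∨ ◇¬(¬p ∨ p)):
1. ¬(((p → q) ∨ (q → p)) ∨ ◇¬(¬p ∨ p)), 0
2. ¬((p → q) ∨ (q → p)), 0
3. ¬◇¬(¬p ∨ p), 0
4. ¬(p → q), 0
5. ¬(q → p), 0
6. p, 0
7. ¬q, 0
8. q, 0
9. ¬p, 0
Accessibility: 0R0
Branch closes: q and ¬q both at 0.
Every branch of the negation's tableau closes; the branch above is one of them.

Valid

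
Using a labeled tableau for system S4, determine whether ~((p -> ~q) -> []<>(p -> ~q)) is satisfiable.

1. ~((p -> ~q) -> []<>(p -> ~q)), u
2. p -> ~q, u
3. ~[]<>(p -> ~q), u
4. ~q, u
5. ~<>(p -> ~q), v
6. ~(p -> ~q), v
7. p, v
8. q, v
Accessibility: uRu, uRv, vRv

Yes, satisfiable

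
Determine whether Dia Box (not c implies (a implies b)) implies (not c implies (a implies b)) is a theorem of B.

Tableau for the negation not (Dia Box (not c implies (a implies b)) implies (not c implies (a implies b))):
1. not (Dia Box (not c implies (a implies b)) implies (not c implies (a implies b))), 0
2. Dia Box (not c implies (a implies b)), 0
3. not (not c implies (a implies b)), 0
4. not c, 0
5. not (a implies b), 0
6. a, 0
7. not b, 0
8. Box (not c implies (a implies b)), 1
9. not c implies (a implies b), 0
10. not c implies (a implies b), 1
11. a implies b, 0
12. a implies b, 1
13. b, 0
Accessibility: 0R0, 0R1, 1R0, 1R1
Branch closes: b and not b both at 0.
All branches of the negation close; one closing branch shown above.

Valid in B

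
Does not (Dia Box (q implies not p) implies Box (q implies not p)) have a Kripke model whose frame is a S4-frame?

Satisfiable

1. not (Dia Box (q implies not p) implies Box (q implies not p)), w0
2. Dia Box (q implies not p), w0
3. not Box (q implies not p), w0
4. Box (q implies not p), w1
5. q implies not p, w1
6. not p, w1
7. not (q implies not p), w2
8. q, w2
9. p, w2
Accessibility: w0Rw0, w0Rw1, w0Rw2, w1Rw1, w2Rw2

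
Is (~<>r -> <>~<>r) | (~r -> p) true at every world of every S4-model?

Valid

Tableau for the negation ~((~<>r -> <>~<>r) | (~r -> p)):
1. ~((~<>r -> <>~<>r) | (~r -> p)), 0
2. ~(~<>r -> <>~<>r), 0
3. ~(~r -> p), 0
4. ~<>r, 0
5. ~<>~<>r, 0
6. ~r, 0
7. ~p, 0
8. <>r, 0
9. r, 1
10. ~r, 1
Accessibility: 0R0, 0R1, 1R1
Branch closes: r and ~r both at 1.
All branches of the negation close; one closing branch shown above.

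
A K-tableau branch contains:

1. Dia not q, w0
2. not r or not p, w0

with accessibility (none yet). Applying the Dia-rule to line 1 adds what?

a fresh world w1 with w0Rw1, and not q at w1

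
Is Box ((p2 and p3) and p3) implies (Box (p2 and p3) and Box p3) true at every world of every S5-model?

Tableau for the negation not (Box ((p2 and p3) and p3) implies (Box (p2 and p3) and Box p3)):
1. not (Box ((p2 and p3) and p3) implies (Box (p2 and p3) and Box p3)), w0
2. Box ((p2 and p3) and p3), w0   [neg-implies-rule on 1]
3. not (Box (p2 and p3) and Box p3), w0   [neg-implies-rule on 1]
4. (p2 and p3) and p3, w0   [Box-rule on 2 via w0Rw0]
5. p2 and p3, w0   [and-rule on 4]
6. p3, w0   [and-rule on 4]
7. p2, w0   [and-rule on 5]
8. not Box (p2 and p3), w0   [neg-and-rule on 3 (branches; this branch)]
9. not (p2 and p3), w1   [neg-Box-rule on 8: fresh world w1, w0Rw1]
10. (p2 and p3) and p3, w1   [Box-rule on 2 via w0Rw1]
11. p2 and p3, w1   [and-rule on 10]
12. p3, w1   [and-rule on 10]
13. p2, w1   [and-rule on 11]
14. not p3, w1   [neg-and-rule on 9 (branches; this branch)]
Accessibility: w0Rw0, w0Rw1, w1Rw0, w1Rw1
Branch closes: p3 and not p3 both at w1.
Every branch of the negation's tableau closes; the branch above is one of them.

Yes, valid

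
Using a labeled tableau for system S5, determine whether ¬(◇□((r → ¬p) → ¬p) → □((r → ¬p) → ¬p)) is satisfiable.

1. ¬(◇□((r → ¬p) → ¬p) → □((r → ¬p) → ¬p)), 0
2. ◇□((r → ¬p) → ¬p), 0   [¬→-rule on 1]
3. ¬□((r → ¬p) → ¬p), 0   [¬→-rule on 1]
4. □((r → ¬p) → ¬p), 1   [◇-rule on 2: fresh world 1, 0R1]
5. (r → ¬p) → ¬p, 0   [□-rule on 4 via 1R0]
6. (r → ¬p) → ¬p, 1   [□-rule on 4 via 1R1]
7. ¬(r → ¬p), 0   [→-rule on 5 (branches; this branch)]
8. r, 0   [¬→-rule on 7]
9. p, 0   [¬→-rule on 7]
10. ¬(r → ¬p), 1   [→-rule on 6 (branches; this branch)]
11. r, 1   [¬→-rule on 10]
12. p, 1   [¬→-rule on 10]
13. ¬((r → ¬p) → ¬p), 2   [¬□-rule on 3: fresh world 2, 0R2]
14. r → ¬p, 2   [¬→-rule on 13]
15. p, 2   [¬→-rule on 13]
16. (r → ¬p) → ¬p, 2   [□-rule on 4 via 1R2]
17. ¬r, 2   [→-rule on 14 (branches; this branch)]
18. ¬(r → ¬p), 2   [→-rule on 16 (branches; this branch)]
19. r, 2   [¬→-rule on 18]
Accessibility: 0R0, 0R1, 0R2, 1R0, 1R1, 1R2, 2R0, 2R1, 2R2
Branch closes: r and ¬r both at 2.
(One branch shown.) All branches close.

Unsatisfiable (every branch closes)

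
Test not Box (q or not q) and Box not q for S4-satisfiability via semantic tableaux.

No, unsatisfiable

1. not Box (q or not q) and Box not q, u
2. not Box (q or not q), u   [and-rule on 1]
3. Box not q, u   [and-rule on 1]
4. not q, u   [Box-rule on 3 via uRu]
5. not (q or not q), v   [neg-Box-rule on 2: fresh world v, uRv]
6. not q, v   [neg-or-rule on 5]
7. q, v   [neg-or-rule on 5]
Accessibility: uRu, uRv, vRv
Branch closes: q and not q both at v.
All branches of the tableau close; one closing branch shown above.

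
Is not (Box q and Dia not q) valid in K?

Tableau for the negation Box q and Dia not q:
1. Box q and Dia not q, w0
2. Box q, w0   [and-rule on 1]
3. Dia not q, w0   [and-rule on 1]
4. not q, w1   [Dia-rule on 3: fresh world w1, w0Rw1]
5. q, w1   [Box-rule on 2 via w0Rw1]
Accessibility: w0Rw1
Branch closes: q and not q both at w1.
All branches of the negation close; one closing branch shown above.

Yes, valid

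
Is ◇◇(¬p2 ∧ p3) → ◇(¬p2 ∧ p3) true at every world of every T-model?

Not valid

Tableau for the negation ¬(◇◇(¬p2 ∧ p3) → ◇(¬p2 ∧ p3)):
1. ¬(◇◇(¬p2 ∧ p3) → ◇(¬p2 ∧ p3)), 0
2. ◇◇(¬p2 ∧ p3), 0   [¬→-rule on 1]
3. ¬◇(¬p2 ∧ p3), 0   [¬→-rule on 1]
4. ¬(¬p2 ∧ p3), 0   [¬◇-rule on 3 via 0R0]
5. ¬p3, 0   [¬∧-rule on 4 (branches; this branch)]
6. ◇(¬p2 ∧ p3), 1   [◇-rule on 2: fresh world 1, 0R1]
7. ¬(¬p2 ∧ p3), 1   [¬◇-rule on 3 via 0R1]
8. ¬p3, 1   [¬∧-rule on 7 (branches; this branch)]
9. ¬p2 ∧ p3, 2   [◇-rule on 6: fresh world 2, 1R2]
10. ¬p2, 2   [∧-rule on 9]
11. p3, 2   [∧-rule on 9]
Accessibility: 0R0, 0R1, 1R1, 1R2, 2R2
The negation has an open branch (countermodel exists).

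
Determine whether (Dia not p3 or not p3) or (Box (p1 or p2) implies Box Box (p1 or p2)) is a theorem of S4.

Valid

Tableau for the negation not ((Dia not p3 or not p3) or (Box (p1 or p2) implies Box Box (p1 or p2))):
1. not ((Dia not p3 or not p3) or (Box (p1 or p2) implies Box Box (p1 or p2))), u
2. not (Dia not p3 or not p3), u   [neg-or-rule on 1]
3. not (Box (p1 or p2) implies Box Box (p1 or p2)), u   [neg-or-rule on 1]
4. not Dia not p3, u   [neg-or-rule on 2]
5. p3, u   [neg-or-rule on 2]
6. Box (p1 or p2), u   [neg-implies-rule on 3]
7. not Box Box (p1 or p2), u   [neg-implies-rule on 3]
8. p1 or p2, u   [Box-rule on 6 via uRu]
9. p2, u   [or-rule on 8 (branches; this branch)]
10. not Box (p1 or p2), v   [neg-Box-rule on 7: fresh world v, uRv]
11. p3, v   [neg-Dia-rule on 4 via uRv]
12. p1 or p2, v   [Box-rule on 6 via uRv]
13. p2, v   [or-rule on 12 (branches; this branch)]
14. not (p1 or p2), w   [neg-Box-rule on 10: fresh world w, vRw]
15. not p1, w   [neg-or-rule on 14]
16. not p2, w   [neg-or-rule on 14]
17. p3, w   [neg-Dia-rule on 4 via uRw]
18. p1 or p2, w   [Box-rule on 6 via uRw]
19. p2, w   [or-rule on 18 (branches; this branch)]
Accessibility: uRu, uRv, uRw, vRv, vRw, wRw
Branch closes: p2 and not p2 both at w.
All branches of the negation close; one closing branch shown above.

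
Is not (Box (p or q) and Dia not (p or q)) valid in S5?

Yes, valid

Tableau for the negation Box (p or q) and Dia not (p or q):
1. Box (p or q) and Dia not (p or q), u
2. Box (p or q), u
3. Dia not (p or q), u
4. p or q, u
5. q, u
6. not (p or q), v
7. not p, v
8. not q, v
9. p or q, v
10. q, v
Accessibility: uRu, uRv, vRu, vRv
Branch closes: q and not q both at v.
All branches of the negation close; one closing branch shown above.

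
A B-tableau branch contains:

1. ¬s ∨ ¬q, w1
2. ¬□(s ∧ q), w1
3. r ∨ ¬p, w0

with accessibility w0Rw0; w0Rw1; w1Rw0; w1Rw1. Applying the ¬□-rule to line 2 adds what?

a fresh world w2 with w1Rw2, and ¬(s ∧ q) at w2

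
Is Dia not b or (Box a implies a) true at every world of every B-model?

Tableau for the negation not (Dia not b or (Box a implies a)):
1. not (Dia not b or (Box a implies a)), w0
2. not Dia not b, w0   [neg-or-rule on 1]
3. not (Box a implies a), w0   [neg-or-rule on 1]
4. Box a, w0   [neg-implies-rule on 3]
5. not a, w0   [neg-implies-rule on 3]
6. b, w0   [neg-Dia-rule on 2 via w0Rw0]
7. a, w0   [Box-rule on 4 via w0Rw0]
Accessibility: w0Rw0
Branch closes: a and not a both at w0.
All branches of the negation close; one closing branch shown above.

Valid in B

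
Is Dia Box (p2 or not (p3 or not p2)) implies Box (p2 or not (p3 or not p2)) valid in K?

Tableau for the negation not (Dia Box (p2 or not (p3 or not p2)) implies Box (p2 or not (p3 or not p2))):
1. not (Dia Box (p2 or not (p3 or not p2)) implies Box (p2 or not (p3 or not p2))), 0
2. Dia Box (p2 or not (p3 or not p2)), 0
3. not Box (p2 or not (p3 or not p2)), 0
4. Box (p2 or not (p3 or not p2)), 1
5. not (p2 or not (p3 or not p2)), 2
6. not p2, 2
7. p3 or not p2, 2
Accessibility: 0R1, 0R2
The negation has an open branch (countermodel exists).

Not valid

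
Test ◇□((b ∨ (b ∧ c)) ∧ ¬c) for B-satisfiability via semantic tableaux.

1. ◇□((b ∨ (b ∧ c)) ∧ ¬c), 0
2. □((b ∨ (b ∧ c)) ∧ ¬c), 1   [◇-rule on 1: fresh world 1, 0R1]
3. (b ∨ (b ∧ c)) ∧ ¬c, 0   [□-rule on 2 via 1R0]
4. b ∨ (b ∧ c), 0   [∧-rule on 3]
5. ¬c, 0   [∧-rule on 3]
6. (b ∨ (b ∧ c)) ∧ ¬c, 1   [□-rule on 2 via 1R1]
7. b ∨ (b ∧ c), 1   [∧-rule on 6]
8. ¬c, 1   [∧-rule on 6]
9. b, 0   [∨-rule on 4 (branches; this branch)]
10. b, 1   [∨-rule on 7 (branches; this branch)]
Accessibility: 0R0, 0R1, 1R0, 1R1

Yes, satisfiable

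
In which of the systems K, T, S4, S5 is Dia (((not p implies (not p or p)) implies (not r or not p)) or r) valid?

T, S4, S5

T-tableau for the negation not Dia (((not p implies (not p or p)) implies (not r or not p)) or r):
1. not Dia (((not p implies (not p or p)) implies (not r or not p)) or r), u
2. not (((not p implies (not p or p)) implies (not r or not p)) or r), u   [neg-Dia-rule on 1 via uRu]
3. not ((not p implies (not p or p)) implies (not r or not p)), u   [neg-or-rule on 2]
4. not r, u   [neg-or-rule on 2]
5. not p implies (not p or p), u   [neg-implies-rule on 3]
6. not (not r or not p), u   [neg-implies-rule on 3]
7. r, u   [neg-or-rule on 6]
8. p, u   [neg-or-rule on 6]
Accessibility: uRu
Branch closes: r and not r both at u.
Every branch closes (one shown): valid in T, hence also in S4, S5 (every theorem of T is a theorem of S4 and S5).
K-tableau for the negation not Dia (((not p implies (not p or p)) implies (not r or not p)) or r):
1. not Dia (((not p implies (not p or p)) implies (not r or not p)) or r), u
Complete open branch: countermodel on a K-frame, so not valid in K.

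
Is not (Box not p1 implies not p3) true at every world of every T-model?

Invalid (countermodel exists)

Tableau for the negation Box not p1 implies not p3:
1. Box not p1 implies not p3, 0
2. not p3, 0   [implies-rule on 1 (branches; this branch)]
Accessibility: 0R0
The negation has an open branch (countermodel exists).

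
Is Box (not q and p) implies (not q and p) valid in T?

Tableau for the negation not (Box (not q and p) implies (not q and p)):
1. not (Box (not q and p) implies (not q and p)), u
2. Box (not q and p), u
3. not (not q and p), u
4. not q and p, u
5. not q, u
6. p, u
7. not p, u
Accessibility: uRu
Branch closes: p and not p both at u.
Every branch of the negation's tableau closes; the branch above is one of them.

Yes, valid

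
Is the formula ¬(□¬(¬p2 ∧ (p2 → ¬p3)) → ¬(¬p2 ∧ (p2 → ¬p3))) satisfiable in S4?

1. ¬(□¬(¬p2 ∧ (p2 → ¬p3)) → ¬(¬p2 ∧ (p2 → ¬p3))), w0
2. □¬(¬p2 ∧ (p2 → ¬p3)), w0
3. ¬p2 ∧ (p2 → ¬p3), w0
4. ¬p2, w0
5. p2 → ¬p3, w0
6. ¬(¬p2 ∧ (p2 → ¬p3)), w0
7. ¬p3, w0
8. ¬(p2 → ¬p3), w0
9. p2, w0
10. p3, w0
Accessibility: w0Rw0
Branch closes: p2 and ¬p2 both at w0.
Every branch closes; the branch above is one of them.

Unsatisfiable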